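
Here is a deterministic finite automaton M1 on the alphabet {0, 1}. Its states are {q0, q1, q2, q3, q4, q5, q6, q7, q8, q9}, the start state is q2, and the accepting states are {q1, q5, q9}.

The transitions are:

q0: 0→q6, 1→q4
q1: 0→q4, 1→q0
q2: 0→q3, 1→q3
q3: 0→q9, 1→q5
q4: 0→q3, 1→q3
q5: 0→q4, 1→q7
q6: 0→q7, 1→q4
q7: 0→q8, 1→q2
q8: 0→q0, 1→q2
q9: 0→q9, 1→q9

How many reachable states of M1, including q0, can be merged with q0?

4

Reachable states from the start: {q0,q2,q3,q4,q5,q6,q7,q8,q9}. Unreachable: {q1} — drop them.
Initial partition by acceptance: {q5,q9} | {q0,q2,q3,q4,q6,q7,q8}.
Split {q5,q9} by δ(·,0) → {q5} and {q9}.
Refine {q0,q2,q3,q4,q6,q7,q8} on symbol 0: members go to different blocks, giving {q0,q2,q4,q6,q7,q8} and {q3}.
Refine {q0,q2,q4,q6,q7,q8} on symbol 0: members go to different blocks, giving {q0,q6,q7,q8} and {q2,q4}.
Stable partition: {q5} | {q0,q6,q7,q8} | {q9} | {q3} | {q2,q4} — 5 equivalence classes.
The equivalence class containing q0 is {q0,q6,q7,q8}, of size 4.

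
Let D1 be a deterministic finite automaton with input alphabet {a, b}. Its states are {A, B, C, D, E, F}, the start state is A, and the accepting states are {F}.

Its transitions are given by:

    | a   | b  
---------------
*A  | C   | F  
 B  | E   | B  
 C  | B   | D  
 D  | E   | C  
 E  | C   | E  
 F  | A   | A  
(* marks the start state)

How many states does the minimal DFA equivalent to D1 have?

All states are reachable from the start state.
Initial partition by acceptance: {F} | {A,B,C,D,E}.
Refine {A,B,C,D,E} on symbol b: members go to different blocks, giving {B,C,D,E} and {A}.
Stable partition: {F} | {B,C,D,E} | {A} — 3 equivalence classes.

3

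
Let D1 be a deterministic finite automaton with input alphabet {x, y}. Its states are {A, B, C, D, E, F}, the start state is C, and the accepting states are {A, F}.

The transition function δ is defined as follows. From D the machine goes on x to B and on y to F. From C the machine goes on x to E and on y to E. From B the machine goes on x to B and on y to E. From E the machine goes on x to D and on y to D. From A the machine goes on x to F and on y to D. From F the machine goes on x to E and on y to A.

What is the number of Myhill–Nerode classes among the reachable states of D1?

6

Every state is reachable, so we keep all 6.
P0 = {A,F} | {B,C,D,E}.
Split {A,F} by δ(·,x) → {A} and {F}.
Refine {B,C,D,E} on symbol y: members go to different blocks, giving {B,C,E} and {D}.
Refine {B,C,E} on symbol x: members go to different blocks, giving {B,C} and {E}.
Split {B,C} by δ(·,x) → {B} and {C}.
The partition is now stable with 6 blocks: {A} | {B} | {F} | {D} | {E} | {C}.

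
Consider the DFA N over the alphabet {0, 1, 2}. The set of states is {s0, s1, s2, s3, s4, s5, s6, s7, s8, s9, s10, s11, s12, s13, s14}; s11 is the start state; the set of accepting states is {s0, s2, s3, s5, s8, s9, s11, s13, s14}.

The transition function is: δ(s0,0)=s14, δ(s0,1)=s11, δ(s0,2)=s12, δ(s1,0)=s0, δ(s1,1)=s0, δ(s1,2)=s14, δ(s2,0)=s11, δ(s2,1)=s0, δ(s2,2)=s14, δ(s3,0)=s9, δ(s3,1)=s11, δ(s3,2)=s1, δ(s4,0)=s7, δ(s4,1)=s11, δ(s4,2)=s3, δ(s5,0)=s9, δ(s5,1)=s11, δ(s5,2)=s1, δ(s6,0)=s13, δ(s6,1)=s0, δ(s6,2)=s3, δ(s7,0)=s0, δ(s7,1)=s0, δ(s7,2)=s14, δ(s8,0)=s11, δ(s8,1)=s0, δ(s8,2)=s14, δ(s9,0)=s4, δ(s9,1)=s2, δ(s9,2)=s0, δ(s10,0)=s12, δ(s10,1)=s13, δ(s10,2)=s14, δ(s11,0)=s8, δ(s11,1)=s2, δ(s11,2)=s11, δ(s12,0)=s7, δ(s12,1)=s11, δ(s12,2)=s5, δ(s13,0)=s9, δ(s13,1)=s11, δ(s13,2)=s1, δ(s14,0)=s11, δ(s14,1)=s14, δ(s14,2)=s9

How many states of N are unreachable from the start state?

3

BFS from s11 reaches {s0, s1, s2, s3, s4, s5, s7, s8, s9, s11, s12, s14}; the 3 state(s) s6, s10, s13 are never visited.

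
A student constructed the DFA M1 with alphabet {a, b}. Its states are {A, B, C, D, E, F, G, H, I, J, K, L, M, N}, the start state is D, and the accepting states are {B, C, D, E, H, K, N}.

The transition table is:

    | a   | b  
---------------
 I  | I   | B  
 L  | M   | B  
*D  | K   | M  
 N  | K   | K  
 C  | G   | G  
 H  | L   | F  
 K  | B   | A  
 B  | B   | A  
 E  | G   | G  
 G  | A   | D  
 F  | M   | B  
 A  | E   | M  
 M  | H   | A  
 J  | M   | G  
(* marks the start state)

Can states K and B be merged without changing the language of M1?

Yes

States {C,I,J,N} cannot be reached from the start state, so discard them.
Initial partition by acceptance: {B,D,E,H,K} | {A,F,G,L,M}.
Split {B,D,E,H,K} by δ(·,a) → {B,D,K} and {E,H}.
Refine {A,F,G,L,M} on symbol a: members go to different blocks, giving {F,G,L} and {A,M}.
Stable partition: {B,D,K} | {F,G,L} | {E,H} | {A,M} — 4 equivalence classes.
K and B lie in the same block of the stable partition, so they are equivalent — no string distinguishes them.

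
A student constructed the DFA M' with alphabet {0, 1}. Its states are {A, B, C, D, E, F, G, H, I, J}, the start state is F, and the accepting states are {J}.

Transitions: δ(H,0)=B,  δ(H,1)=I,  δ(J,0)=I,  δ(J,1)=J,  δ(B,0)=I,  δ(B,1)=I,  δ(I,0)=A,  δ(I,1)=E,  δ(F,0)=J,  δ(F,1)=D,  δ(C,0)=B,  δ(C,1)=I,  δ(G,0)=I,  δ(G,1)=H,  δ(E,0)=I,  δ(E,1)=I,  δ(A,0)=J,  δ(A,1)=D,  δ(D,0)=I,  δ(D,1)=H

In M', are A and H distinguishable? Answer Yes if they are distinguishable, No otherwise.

First remove the unreachable states {C,G}; 8 states remain.
P0 = {J} | {A,B,D,E,F,H,I}.
Refine {A,B,D,E,F,H,I} on symbol 0: members go to different blocks, giving {B,D,E,H,I} and {A,F}.
On input 0, block {B,D,E,H,I} splits into {B,D,E,H} and {I}.
Split {B,D,E,H} by δ(·,0) → {B,D,E} and {H}.
Split {B,D,E} by δ(·,1) → {B,E} and {D}.
No further refinement is possible. Final partition (6 blocks): {J} | {B,E} | {A,F} | {I} | {H} | {D}.
A and H end up in different blocks, so they are distinguishable. For instance, the string '0' is accepted from only A.

Yes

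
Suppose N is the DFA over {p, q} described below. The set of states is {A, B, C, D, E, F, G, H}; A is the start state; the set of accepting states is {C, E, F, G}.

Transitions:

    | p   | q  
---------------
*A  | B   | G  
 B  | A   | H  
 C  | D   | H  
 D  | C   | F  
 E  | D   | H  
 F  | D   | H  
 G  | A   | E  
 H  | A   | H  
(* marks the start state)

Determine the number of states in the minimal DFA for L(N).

Every state is reachable, so we keep all 8.
Initial partition by acceptance: {C,E,F,G} | {A,B,D,H}.
On input q, block {C,E,F,G} splits into {C,E,F} and {G}.
Split {A,B,D,H} by δ(·,p) → {A,B,H} and {D}.
Split {A,B,H} by δ(·,q) → {B,H} and {A}.
Stable partition: {C,E,F} | {B,H} | {G} | {D} | {A} — 5 equivalence classes.

5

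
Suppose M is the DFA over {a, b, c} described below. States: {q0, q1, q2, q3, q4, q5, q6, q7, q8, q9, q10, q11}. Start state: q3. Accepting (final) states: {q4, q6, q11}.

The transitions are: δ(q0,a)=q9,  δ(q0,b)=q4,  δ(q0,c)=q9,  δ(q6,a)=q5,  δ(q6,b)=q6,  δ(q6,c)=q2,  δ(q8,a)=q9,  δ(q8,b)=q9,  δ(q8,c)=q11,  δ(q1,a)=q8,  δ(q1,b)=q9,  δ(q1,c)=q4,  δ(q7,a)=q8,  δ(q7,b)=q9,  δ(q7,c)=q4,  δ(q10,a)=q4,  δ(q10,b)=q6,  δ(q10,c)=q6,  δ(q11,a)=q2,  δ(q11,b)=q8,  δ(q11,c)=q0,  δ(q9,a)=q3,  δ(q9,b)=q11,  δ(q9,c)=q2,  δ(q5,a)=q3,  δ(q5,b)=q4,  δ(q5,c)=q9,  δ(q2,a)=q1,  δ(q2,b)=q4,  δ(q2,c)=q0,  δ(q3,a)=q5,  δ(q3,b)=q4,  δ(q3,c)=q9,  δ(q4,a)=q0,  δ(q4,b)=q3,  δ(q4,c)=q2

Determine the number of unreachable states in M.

BFS from q3 reaches {q0, q1, q2, q3, q4, q5, q8, q9, q11}; the 3 state(s) q6, q7, q10 are never visited.

3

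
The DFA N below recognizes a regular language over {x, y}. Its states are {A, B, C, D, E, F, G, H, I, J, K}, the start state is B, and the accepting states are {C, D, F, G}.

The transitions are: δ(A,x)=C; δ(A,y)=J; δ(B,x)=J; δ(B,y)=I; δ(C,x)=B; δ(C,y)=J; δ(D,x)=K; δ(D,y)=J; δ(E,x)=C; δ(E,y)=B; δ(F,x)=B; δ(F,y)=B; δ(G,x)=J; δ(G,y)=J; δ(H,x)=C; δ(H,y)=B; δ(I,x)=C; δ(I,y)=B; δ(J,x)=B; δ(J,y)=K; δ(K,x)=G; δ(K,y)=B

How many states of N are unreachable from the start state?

No path from B leads to A, D, E, F, H; the other 6 states are all reachable.

5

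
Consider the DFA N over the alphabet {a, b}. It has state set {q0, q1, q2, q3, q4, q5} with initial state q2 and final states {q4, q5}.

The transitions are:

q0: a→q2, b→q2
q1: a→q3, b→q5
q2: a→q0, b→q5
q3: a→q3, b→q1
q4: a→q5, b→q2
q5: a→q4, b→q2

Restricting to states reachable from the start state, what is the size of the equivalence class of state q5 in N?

States {q1,q3} cannot be reached from the start state, so discard them.
Start with accepting vs non-accepting: {q4,q5} | {q0,q2}.
On input b, block {q0,q2} splits into {q0} and {q2}.
Stable partition: {q4,q5} | {q0} | {q2} — 3 equivalence classes.
State q5 belongs to the block {q4,q5}, which has 2 states.

2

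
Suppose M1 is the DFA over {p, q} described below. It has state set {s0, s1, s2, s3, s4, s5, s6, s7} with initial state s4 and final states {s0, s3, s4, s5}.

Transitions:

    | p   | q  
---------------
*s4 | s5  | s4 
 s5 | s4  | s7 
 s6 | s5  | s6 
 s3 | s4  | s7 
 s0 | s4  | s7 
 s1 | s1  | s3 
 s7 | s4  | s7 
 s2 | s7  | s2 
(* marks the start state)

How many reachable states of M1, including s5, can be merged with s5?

1

States {s0,s1,s2,s3,s6} cannot be reached from the start state, so discard them.
P0 = {s4,s5} | {s7}.
On input q, block {s4,s5} splits into {s4} and {s5}.
Stable partition: {s4} | {s7} | {s5} — 3 equivalence classes.
The equivalence class containing s5 is {s5}, of size 1.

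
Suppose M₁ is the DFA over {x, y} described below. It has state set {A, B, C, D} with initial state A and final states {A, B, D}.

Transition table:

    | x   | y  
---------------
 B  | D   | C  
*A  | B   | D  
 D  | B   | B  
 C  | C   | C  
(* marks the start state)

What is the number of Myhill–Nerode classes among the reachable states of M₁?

4

Every state is reachable, so we keep all 4.
P0 = {A,B,D} | {C}.
Refine {A,B,D} on symbol y: members go to different blocks, giving {A,D} and {B}.
On input y, block {A,D} splits into {A} and {D}.
Stable partition: {A} | {C} | {B} | {D} — 4 equivalence classes.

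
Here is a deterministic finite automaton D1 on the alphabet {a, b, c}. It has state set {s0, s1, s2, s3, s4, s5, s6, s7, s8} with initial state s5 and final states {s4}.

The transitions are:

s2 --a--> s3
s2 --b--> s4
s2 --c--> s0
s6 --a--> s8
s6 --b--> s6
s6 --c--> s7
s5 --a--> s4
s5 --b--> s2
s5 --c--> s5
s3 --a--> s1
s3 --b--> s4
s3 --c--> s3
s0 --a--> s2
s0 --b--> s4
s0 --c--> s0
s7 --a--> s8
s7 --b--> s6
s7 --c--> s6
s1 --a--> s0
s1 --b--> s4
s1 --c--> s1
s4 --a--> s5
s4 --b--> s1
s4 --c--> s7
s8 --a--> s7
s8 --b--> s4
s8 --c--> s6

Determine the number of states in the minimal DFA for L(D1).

All states are reachable from the start state.
P0 = {s4} | {s0,s1,s2,s3,s5,s6,s7,s8}.
Split {s0,s1,s2,s3,s5,s6,s7,s8} by δ(·,a) → {s0,s1,s2,s3,s6,s7,s8} and {s5}.
Split {s0,s1,s2,s3,s6,s7,s8} by δ(·,b) → {s0,s1,s2,s3,s8} and {s6,s7}.
On input a, block {s0,s1,s2,s3,s8} splits into {s0,s1,s2,s3} and {s8}.
Stable partition: {s4} | {s0,s1,s2,s3} | {s5} | {s6,s7} | {s8} — 5 equivalence classes.

5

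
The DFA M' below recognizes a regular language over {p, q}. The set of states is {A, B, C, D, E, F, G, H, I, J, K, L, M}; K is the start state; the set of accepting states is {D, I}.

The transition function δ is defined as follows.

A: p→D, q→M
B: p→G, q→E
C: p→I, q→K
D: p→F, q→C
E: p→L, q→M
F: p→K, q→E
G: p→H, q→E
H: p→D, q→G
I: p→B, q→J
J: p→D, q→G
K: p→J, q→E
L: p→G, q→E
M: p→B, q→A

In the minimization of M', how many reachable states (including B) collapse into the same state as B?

3

All states are reachable from the start state.
Initial partition by acceptance: {D,I} | {A,B,C,E,F,G,H,J,K,L,M}.
Split {A,B,C,E,F,G,H,J,K,L,M} by δ(·,p) → {B,E,F,G,K,L,M} and {A,C,H,J}.
Split {B,E,F,G,K,L,M} by δ(·,p) → {B,E,F,L,M} and {G,K}.
On input p, block {B,E,F,L,M} splits into {B,F,L} and {E,M}.
On input q, block {A,C,H,J} splits into {C,H,J} and {A}.
On input q, block {E,M} splits into {E} and {M}.
Stable partition: {D,I} | {B,F,L} | {C,H,J} | {G,K} | {E} | {A} | {M} — 7 equivalence classes.
The equivalence class containing B is {B,F,L}, of size 3.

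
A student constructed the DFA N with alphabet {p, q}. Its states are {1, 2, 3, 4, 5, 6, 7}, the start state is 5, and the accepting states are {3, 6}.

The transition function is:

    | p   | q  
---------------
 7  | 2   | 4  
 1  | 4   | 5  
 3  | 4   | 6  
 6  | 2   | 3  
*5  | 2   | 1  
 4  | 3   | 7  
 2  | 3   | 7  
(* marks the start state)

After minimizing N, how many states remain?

4

Start with accepting vs non-accepting: {3,6} | {1,2,4,5,7}.
Refine {1,2,4,5,7} on symbol p: members go to different blocks, giving {1,5,7} and {2,4}.
On input q, block {1,5,7} splits into {1,5} and {7}.
Stable partition: {3,6} | {1,5} | {2,4} | {7} — 4 equivalence classes.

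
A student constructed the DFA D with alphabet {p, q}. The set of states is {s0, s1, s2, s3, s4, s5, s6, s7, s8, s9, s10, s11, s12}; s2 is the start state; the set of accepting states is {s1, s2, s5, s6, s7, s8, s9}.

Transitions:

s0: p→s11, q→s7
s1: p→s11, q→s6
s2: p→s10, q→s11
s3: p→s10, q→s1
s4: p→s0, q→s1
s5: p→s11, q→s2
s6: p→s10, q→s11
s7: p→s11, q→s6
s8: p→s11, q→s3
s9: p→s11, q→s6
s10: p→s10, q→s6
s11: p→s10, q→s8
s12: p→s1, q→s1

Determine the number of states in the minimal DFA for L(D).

Reachable states from the start: {s1,s2,s3,s6,s8,s10,s11}. Unreachable: {s0,s4,s5,s7,s9,s12} — drop them.
Start with accepting vs non-accepting: {s1,s2,s6,s8} | {s3,s10,s11}.
On input q, block {s1,s2,s6,s8} splits into {s2,s6,s8} and {s1}.
On input q, block {s3,s10,s11} splits into {s10,s11} and {s3}.
On input q, block {s2,s6,s8} splits into {s2,s6} and {s8}.
Refine {s10,s11} on symbol q: members go to different blocks, giving {s10} and {s11}.
The partition is now stable with 6 blocks: {s2,s6} | {s10} | {s1} | {s3} | {s8} | {s11}.

6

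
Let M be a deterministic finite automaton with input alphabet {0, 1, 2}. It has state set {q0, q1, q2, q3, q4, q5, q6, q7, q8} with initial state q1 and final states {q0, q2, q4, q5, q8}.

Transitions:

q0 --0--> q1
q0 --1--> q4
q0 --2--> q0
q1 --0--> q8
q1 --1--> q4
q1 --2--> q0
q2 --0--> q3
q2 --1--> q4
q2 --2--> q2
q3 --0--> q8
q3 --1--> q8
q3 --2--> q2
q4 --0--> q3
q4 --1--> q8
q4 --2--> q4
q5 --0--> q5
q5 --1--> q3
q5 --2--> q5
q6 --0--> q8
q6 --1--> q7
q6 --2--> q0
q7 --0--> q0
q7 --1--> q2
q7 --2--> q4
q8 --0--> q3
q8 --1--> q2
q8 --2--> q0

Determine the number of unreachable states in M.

BFS from q1 reaches {q0, q1, q2, q3, q4, q8}; the 3 state(s) q5, q6, q7 are never visited.

3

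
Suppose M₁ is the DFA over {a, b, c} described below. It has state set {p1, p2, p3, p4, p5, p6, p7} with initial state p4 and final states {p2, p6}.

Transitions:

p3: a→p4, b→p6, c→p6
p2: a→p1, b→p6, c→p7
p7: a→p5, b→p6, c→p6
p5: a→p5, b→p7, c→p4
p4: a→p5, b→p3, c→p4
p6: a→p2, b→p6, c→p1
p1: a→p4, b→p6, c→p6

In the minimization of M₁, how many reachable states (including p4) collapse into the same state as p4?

2

All states are reachable from the start state.
P0 = {p2,p6} | {p1,p3,p4,p5,p7}.
Refine {p2,p6} on symbol a: members go to different blocks, giving {p2} and {p6}.
Split {p1,p3,p4,p5,p7} by δ(·,b) → {p1,p3,p7} and {p4,p5}.
No further refinement is possible. Final partition (4 blocks): {p2} | {p1,p3,p7} | {p6} | {p4,p5}.
State p4 belongs to the block {p4,p5}, which has 2 states.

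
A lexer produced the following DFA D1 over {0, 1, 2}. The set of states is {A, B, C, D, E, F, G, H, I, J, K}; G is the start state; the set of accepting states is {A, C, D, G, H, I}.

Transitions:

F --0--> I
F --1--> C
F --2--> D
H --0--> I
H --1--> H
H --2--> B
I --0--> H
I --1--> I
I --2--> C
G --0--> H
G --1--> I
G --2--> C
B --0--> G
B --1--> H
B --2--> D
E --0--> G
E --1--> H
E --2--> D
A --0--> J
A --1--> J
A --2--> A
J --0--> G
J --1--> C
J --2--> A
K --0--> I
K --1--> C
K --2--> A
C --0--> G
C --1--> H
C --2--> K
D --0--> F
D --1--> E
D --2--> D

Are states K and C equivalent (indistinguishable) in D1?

No

Every state is reachable, so we keep all 11.
Initial partition by acceptance: {A,C,D,G,H,I} | {B,E,F,J,K}.
Refine {A,C,D,G,H,I} on symbol 0: members go to different blocks, giving {C,G,H,I} and {A,D}.
On input 2, block {C,G,H,I} splits into {C,H} and {G,I}.
No further refinement is possible. Final partition (4 blocks): {C,H} | {B,E,F,J,K} | {A,D} | {G,I}.
K and C end up in different blocks, so they are distinguishable. For instance, the string 'ε' is accepted from only C.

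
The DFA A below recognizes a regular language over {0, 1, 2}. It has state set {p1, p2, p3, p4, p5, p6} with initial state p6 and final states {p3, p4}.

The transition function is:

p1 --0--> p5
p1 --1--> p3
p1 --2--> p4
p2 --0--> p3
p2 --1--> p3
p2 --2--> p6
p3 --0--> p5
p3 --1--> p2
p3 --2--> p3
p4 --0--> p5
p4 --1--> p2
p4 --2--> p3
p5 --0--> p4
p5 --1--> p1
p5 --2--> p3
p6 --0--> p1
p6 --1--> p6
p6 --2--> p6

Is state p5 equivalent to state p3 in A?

No

All states are reachable from the start state.
Start with accepting vs non-accepting: {p3,p4} | {p1,p2,p5,p6}.
Refine {p1,p2,p5,p6} on symbol 0: members go to different blocks, giving {p1,p6} and {p2,p5}.
Split {p1,p6} by δ(·,0) → {p1} and {p6}.
On input 1, block {p2,p5} splits into {p2} and {p5}.
No further refinement is possible. Final partition (5 blocks): {p3,p4} | {p1} | {p2} | {p6} | {p5}.
p5 and p3 end up in different blocks, so they are distinguishable. For instance, the string 'ε' is accepted from only p3.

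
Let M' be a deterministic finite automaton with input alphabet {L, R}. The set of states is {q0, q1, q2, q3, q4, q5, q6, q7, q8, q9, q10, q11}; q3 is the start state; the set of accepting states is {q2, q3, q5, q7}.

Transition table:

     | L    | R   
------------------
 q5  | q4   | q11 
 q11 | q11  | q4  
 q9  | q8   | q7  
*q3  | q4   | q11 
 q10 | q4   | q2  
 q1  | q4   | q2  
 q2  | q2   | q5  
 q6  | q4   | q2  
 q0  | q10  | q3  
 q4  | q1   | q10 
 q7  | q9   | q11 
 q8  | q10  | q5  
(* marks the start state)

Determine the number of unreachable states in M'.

No path from q3 leads to q0, q6, q7, q8, q9; the other 7 states are all reachable.

5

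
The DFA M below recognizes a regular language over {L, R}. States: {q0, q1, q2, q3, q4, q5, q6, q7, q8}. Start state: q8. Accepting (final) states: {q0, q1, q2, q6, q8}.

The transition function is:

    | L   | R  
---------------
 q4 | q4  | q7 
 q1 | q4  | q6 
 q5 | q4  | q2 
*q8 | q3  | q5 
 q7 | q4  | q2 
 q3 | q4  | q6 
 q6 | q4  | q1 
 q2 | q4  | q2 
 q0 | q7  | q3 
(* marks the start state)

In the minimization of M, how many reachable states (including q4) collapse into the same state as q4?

1

First remove the unreachable states {q0}; 8 states remain.
Start with accepting vs non-accepting: {q1,q2,q6,q8} | {q3,q4,q5,q7}.
On input R, block {q1,q2,q6,q8} splits into {q1,q2,q6} and {q8}.
On input R, block {q3,q4,q5,q7} splits into {q3,q5,q7} and {q4}.
Stable partition: {q1,q2,q6} | {q3,q5,q7} | {q8} | {q4} — 4 equivalence classes.
The equivalence class containing q4 is {q4}, of size 1.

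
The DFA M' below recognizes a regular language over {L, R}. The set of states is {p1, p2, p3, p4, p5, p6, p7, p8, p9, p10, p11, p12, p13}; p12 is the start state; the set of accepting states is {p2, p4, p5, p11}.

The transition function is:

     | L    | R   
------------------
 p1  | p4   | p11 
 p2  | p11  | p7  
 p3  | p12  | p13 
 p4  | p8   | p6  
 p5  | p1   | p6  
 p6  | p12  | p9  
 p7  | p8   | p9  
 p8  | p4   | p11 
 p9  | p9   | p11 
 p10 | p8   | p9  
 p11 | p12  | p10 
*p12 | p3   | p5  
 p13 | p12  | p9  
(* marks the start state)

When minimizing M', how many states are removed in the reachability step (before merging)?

2

Starting at p12 and following transitions, the reachable set is {p1, p3, p4, p5, p6, p8, p9, p10, p11, p12, p13}. That leaves p2, p7 unreachable — 2 in total.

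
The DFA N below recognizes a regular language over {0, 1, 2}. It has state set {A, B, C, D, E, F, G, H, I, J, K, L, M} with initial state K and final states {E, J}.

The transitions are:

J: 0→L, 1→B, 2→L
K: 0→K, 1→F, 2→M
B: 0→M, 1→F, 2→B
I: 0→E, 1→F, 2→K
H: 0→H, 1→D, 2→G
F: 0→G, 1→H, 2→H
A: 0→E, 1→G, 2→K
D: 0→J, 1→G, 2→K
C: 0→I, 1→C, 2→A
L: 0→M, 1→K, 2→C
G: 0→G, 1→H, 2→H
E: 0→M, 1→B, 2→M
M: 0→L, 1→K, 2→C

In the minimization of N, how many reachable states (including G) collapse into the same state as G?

2

Every state is reachable, so we keep all 13.
P0 = {E,J} | {A,B,C,D,F,G,H,I,K,L,M}.
Split {A,B,C,D,F,G,H,I,K,L,M} by δ(·,0) → {B,C,F,G,H,K,L,M} and {A,D,I}.
Refine {B,C,F,G,H,K,L,M} on symbol 0: members go to different blocks, giving {B,F,G,H,K,L,M} and {C}.
Refine {B,F,G,H,K,L,M} on symbol 1: members go to different blocks, giving {B,F,G,K,L,M} and {H}.
Split {B,F,G,K,L,M} by δ(·,1) → {B,K,L,M} and {F,G}.
Refine {B,K,L,M} on symbol 1: members go to different blocks, giving {B,K} and {L,M}.
Split {B,K} by δ(·,0) → {B} and {K}.
The partition is now stable with 8 blocks: {E,J} | {B} | {A,D,I} | {C} | {H} | {F,G} | {L,M} | {K}.
State G belongs to the block {F,G}, which has 2 states.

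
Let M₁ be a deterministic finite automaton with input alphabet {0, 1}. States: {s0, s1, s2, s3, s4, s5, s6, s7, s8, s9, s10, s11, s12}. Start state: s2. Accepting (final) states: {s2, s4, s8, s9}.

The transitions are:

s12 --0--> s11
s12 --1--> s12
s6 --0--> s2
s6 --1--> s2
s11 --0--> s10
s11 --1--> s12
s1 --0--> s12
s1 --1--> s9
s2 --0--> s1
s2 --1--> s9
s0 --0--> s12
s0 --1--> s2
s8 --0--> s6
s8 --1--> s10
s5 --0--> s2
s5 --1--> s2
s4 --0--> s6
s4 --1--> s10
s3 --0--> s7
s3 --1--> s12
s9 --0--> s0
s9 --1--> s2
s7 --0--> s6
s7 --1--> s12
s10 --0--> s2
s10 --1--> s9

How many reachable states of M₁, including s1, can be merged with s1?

States {s3,s4,s5,s6,s7,s8} cannot be reached from the start state, so discard them.
Start with accepting vs non-accepting: {s2,s9} | {s0,s1,s10,s11,s12}.
Refine {s0,s1,s10,s11,s12} on symbol 0: members go to different blocks, giving {s0,s1,s11,s12} and {s10}.
Split {s0,s1,s11,s12} by δ(·,0) → {s0,s1,s12} and {s11}.
Refine {s0,s1,s12} on symbol 0: members go to different blocks, giving {s0,s1} and {s12}.
Stable partition: {s2,s9} | {s0,s1} | {s10} | {s11} | {s12} — 5 equivalence classes.
The equivalence class containing s1 is {s0,s1}, of size 2.

2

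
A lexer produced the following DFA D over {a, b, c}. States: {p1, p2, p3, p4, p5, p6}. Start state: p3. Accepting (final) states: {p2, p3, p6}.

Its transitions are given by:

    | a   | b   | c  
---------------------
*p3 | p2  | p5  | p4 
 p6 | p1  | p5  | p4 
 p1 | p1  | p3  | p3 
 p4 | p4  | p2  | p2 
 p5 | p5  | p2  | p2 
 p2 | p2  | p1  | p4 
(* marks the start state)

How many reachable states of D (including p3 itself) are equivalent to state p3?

2

First remove the unreachable states {p6}; 5 states remain.
Initial partition by acceptance: {p2,p3} | {p1,p4,p5}.
No further refinement is possible. Final partition (2 blocks): {p2,p3} | {p1,p4,p5}.
The equivalence class containing p3 is {p2,p3}, of size 2.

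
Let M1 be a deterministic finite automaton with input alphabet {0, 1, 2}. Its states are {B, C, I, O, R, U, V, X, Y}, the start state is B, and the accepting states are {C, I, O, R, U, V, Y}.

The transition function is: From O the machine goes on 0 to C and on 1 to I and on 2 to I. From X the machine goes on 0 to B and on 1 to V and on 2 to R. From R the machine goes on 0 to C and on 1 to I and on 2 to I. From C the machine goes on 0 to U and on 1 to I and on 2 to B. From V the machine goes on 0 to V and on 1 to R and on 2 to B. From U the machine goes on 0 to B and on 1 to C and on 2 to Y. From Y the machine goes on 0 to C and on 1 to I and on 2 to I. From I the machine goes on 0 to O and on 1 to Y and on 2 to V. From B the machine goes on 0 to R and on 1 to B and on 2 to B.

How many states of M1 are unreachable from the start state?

BFS from B reaches {B, C, I, O, R, U, V, Y}; the 1 state(s) X are never visited.

1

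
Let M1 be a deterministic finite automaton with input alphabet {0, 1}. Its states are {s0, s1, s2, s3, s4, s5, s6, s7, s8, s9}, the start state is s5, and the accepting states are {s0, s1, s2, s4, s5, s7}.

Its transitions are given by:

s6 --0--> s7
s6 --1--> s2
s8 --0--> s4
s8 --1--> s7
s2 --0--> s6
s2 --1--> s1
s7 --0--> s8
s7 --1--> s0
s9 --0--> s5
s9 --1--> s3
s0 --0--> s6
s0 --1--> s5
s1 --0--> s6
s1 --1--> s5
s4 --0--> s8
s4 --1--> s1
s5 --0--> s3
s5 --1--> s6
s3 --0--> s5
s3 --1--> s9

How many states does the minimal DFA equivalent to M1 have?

5

Initial partition by acceptance: {s0,s1,s2,s4,s5,s7} | {s3,s6,s8,s9}.
Refine {s0,s1,s2,s4,s5,s7} on symbol 1: members go to different blocks, giving {s0,s1,s2,s4,s7} and {s5}.
Split {s0,s1,s2,s4,s7} by δ(·,1) → {s2,s4,s7} and {s0,s1}.
Refine {s3,s6,s8,s9} on symbol 0: members go to different blocks, giving {s3,s9} and {s6,s8}.
The partition is now stable with 5 blocks: {s2,s4,s7} | {s3,s9} | {s5} | {s0,s1} | {s6,s8}.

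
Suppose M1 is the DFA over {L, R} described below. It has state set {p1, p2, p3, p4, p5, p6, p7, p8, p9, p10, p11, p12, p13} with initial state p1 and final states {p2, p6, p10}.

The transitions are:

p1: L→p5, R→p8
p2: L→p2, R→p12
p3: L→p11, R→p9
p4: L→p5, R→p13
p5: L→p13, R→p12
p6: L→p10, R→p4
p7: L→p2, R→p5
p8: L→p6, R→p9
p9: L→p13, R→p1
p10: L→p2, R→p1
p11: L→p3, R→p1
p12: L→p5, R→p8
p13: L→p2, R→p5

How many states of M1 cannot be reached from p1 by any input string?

BFS from p1 reaches {p1, p2, p4, p5, p6, p8, p9, p10, p12, p13}; the 3 state(s) p3, p7, p11 are never visited.

3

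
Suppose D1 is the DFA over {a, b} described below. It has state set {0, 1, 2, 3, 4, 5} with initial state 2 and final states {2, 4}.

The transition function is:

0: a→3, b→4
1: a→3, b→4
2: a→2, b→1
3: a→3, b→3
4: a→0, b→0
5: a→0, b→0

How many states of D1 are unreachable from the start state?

1

No path from 2 leads to 5; the other 5 states are all reachable.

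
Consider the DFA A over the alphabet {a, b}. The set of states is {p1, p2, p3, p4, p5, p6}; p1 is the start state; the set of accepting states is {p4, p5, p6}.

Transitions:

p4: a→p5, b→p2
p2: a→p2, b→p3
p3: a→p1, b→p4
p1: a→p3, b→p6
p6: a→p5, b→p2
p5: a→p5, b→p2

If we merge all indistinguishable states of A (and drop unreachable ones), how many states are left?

3

Every state is reachable, so we keep all 6.
P0 = {p4,p5,p6} | {p1,p2,p3}.
Split {p1,p2,p3} by δ(·,b) → {p1,p3} and {p2}.
The partition is now stable with 3 blocks: {p4,p5,p6} | {p1,p3} | {p2}.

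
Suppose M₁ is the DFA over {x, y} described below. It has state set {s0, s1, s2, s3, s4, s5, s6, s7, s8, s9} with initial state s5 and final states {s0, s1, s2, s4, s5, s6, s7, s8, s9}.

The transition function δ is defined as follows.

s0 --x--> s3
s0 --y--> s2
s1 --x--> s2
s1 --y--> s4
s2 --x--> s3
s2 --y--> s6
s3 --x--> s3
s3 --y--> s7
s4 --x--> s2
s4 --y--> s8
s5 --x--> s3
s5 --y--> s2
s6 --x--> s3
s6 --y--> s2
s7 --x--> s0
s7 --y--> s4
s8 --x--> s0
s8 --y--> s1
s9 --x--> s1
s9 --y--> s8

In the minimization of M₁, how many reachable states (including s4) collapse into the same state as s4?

Reachable states from the start: {s0,s1,s2,s3,s4,s5,s6,s7,s8}. Unreachable: {s9} — drop them.
P0 = {s0,s1,s2,s4,s5,s6,s7,s8} | {s3}.
On input x, block {s0,s1,s2,s4,s5,s6,s7,s8} splits into {s0,s2,s5,s6} and {s1,s4,s7,s8}.
The partition is now stable with 3 blocks: {s0,s2,s5,s6} | {s3} | {s1,s4,s7,s8}.
State s4 belongs to the block {s1,s4,s7,s8}, which has 4 states.

4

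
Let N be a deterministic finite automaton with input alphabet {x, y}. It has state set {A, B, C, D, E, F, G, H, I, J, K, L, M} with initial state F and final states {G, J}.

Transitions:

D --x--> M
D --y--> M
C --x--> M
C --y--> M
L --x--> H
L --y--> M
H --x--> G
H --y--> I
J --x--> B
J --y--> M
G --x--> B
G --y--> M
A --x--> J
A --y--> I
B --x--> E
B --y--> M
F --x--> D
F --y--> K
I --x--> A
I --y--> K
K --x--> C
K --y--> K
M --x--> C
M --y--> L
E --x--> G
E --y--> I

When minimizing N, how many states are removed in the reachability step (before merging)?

Every one of the 13 states is reachable from F.

0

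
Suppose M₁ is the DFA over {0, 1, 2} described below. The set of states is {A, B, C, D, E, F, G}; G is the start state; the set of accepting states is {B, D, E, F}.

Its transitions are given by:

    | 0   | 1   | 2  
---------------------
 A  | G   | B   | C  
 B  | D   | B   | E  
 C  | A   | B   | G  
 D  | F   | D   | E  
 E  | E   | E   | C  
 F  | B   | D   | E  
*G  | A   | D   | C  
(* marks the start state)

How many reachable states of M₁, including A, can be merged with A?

3

All states are reachable from the start state.
Start with accepting vs non-accepting: {B,D,E,F} | {A,C,G}.
On input 2, block {B,D,E,F} splits into {B,D,F} and {E}.
Stable partition: {B,D,F} | {A,C,G} | {E} — 3 equivalence classes.
The equivalence class containing A is {A,C,G}, of size 3.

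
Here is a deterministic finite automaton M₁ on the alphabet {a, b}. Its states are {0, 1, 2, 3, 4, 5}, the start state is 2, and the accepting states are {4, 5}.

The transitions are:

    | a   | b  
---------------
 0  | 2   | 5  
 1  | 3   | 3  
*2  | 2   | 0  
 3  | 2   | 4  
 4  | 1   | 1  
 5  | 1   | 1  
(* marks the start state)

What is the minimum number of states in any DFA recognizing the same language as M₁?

4

Every state is reachable, so we keep all 6.
P0 = {4,5} | {0,1,2,3}.
Split {0,1,2,3} by δ(·,b) → {0,3} and {1,2}.
On input a, block {1,2} splits into {1} and {2}.
The partition is now stable with 4 blocks: {4,5} | {0,3} | {1} | {2}.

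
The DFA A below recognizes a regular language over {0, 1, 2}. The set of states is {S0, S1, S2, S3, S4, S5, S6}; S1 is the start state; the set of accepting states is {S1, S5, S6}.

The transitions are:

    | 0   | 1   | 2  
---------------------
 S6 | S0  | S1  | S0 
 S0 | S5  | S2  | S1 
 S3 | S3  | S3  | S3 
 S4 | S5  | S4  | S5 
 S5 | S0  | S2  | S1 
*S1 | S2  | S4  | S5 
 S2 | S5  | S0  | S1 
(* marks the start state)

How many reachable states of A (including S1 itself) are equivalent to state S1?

2

States {S3,S6} cannot be reached from the start state, so discard them.
Start with accepting vs non-accepting: {S1,S5} | {S0,S2,S4}.
No further refinement is possible. Final partition (2 blocks): {S1,S5} | {S0,S2,S4}.
The equivalence class containing S1 is {S1,S5}, of size 2.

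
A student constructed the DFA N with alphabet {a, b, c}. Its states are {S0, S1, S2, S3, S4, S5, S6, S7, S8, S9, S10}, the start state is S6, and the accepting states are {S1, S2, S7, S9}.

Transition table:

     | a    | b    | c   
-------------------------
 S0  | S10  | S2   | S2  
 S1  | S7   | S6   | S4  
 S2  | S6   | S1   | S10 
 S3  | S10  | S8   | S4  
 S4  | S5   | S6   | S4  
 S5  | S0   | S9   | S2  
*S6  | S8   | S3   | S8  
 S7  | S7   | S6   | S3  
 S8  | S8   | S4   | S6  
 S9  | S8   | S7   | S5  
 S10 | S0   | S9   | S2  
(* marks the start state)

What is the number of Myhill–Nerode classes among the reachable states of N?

5

Start with accepting vs non-accepting: {S1,S2,S7,S9} | {S0,S3,S4,S5,S6,S8,S10}.
Refine {S1,S2,S7,S9} on symbol a: members go to different blocks, giving {S1,S7} and {S2,S9}.
Refine {S0,S3,S4,S5,S6,S8,S10} on symbol b: members go to different blocks, giving {S3,S4,S6,S8} and {S0,S5,S10}.
Refine {S3,S4,S6,S8} on symbol a: members go to different blocks, giving {S3,S4} and {S6,S8}.
Stable partition: {S1,S7} | {S3,S4} | {S2,S9} | {S0,S5,S10} | {S6,S8} — 5 equivalence classes.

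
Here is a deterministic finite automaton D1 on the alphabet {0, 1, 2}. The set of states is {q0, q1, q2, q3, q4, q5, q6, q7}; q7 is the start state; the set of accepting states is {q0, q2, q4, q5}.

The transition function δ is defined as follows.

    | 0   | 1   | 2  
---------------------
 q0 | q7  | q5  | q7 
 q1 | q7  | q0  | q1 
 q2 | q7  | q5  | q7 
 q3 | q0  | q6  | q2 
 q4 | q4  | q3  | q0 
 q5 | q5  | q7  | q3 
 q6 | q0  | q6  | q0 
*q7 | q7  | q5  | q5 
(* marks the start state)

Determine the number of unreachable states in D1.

2

Starting at q7 and following transitions, the reachable set is {q0, q2, q3, q5, q6, q7}. That leaves q1, q4 unreachable — 2 in total.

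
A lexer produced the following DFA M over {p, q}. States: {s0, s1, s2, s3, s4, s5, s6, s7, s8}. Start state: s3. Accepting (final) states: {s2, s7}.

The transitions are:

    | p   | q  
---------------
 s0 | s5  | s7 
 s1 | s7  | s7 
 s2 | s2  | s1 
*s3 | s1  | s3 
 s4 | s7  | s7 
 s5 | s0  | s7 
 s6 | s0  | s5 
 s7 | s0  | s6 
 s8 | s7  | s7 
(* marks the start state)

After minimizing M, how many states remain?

5

First remove the unreachable states {s2,s4,s8}; 6 states remain.
P0 = {s7} | {s0,s1,s3,s5,s6}.
On input p, block {s0,s1,s3,s5,s6} splits into {s0,s3,s5,s6} and {s1}.
Split {s0,s3,s5,s6} by δ(·,p) → {s0,s5,s6} and {s3}.
Split {s0,s5,s6} by δ(·,q) → {s0,s5} and {s6}.
The partition is now stable with 5 blocks: {s7} | {s0,s5} | {s1} | {s3} | {s6}.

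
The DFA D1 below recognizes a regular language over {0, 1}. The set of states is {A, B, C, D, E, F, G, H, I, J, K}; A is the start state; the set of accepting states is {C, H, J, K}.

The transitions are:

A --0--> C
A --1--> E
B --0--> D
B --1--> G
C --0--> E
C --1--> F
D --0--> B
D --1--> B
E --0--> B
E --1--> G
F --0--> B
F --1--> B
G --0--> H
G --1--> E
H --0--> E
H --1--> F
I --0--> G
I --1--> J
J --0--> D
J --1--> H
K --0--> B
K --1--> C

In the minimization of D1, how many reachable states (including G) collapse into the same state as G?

2

Reachable states from the start: {A,B,C,D,E,F,G,H}. Unreachable: {I,J,K} — drop them.
P0 = {C,H} | {A,B,D,E,F,G}.
On input 0, block {A,B,D,E,F,G} splits into {B,D,E,F} and {A,G}.
On input 1, block {B,D,E,F} splits into {B,E} and {D,F}.
Refine {B,E} on symbol 0: members go to different blocks, giving {B} and {E}.
The partition is now stable with 5 blocks: {C,H} | {B} | {A,G} | {D,F} | {E}.
State G belongs to the block {A,G}, which has 2 states.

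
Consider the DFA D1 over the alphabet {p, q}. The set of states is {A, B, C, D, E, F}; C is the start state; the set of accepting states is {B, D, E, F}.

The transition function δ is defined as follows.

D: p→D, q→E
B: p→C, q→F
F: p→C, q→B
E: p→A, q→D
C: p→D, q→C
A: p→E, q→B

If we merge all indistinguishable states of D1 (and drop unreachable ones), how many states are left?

Start with accepting vs non-accepting: {B,D,E,F} | {A,C}.
On input p, block {B,D,E,F} splits into {B,E,F} and {D}.
Split {B,E,F} by δ(·,q) → {B,F} and {E}.
Split {A,C} by δ(·,p) → {A} and {C}.
No further refinement is possible. Final partition (5 blocks): {B,F} | {A} | {D} | {E} | {C}.

5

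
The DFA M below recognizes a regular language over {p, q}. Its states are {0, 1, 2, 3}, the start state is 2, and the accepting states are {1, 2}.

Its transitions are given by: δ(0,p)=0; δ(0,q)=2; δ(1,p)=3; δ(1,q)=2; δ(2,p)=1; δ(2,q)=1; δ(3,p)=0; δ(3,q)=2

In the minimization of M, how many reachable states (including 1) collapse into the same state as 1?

P0 = {1,2} | {0,3}.
On input p, block {1,2} splits into {1} and {2}.
Stable partition: {1} | {0,3} | {2} — 3 equivalence classes.
The equivalence class containing 1 is {1}, of size 1.

1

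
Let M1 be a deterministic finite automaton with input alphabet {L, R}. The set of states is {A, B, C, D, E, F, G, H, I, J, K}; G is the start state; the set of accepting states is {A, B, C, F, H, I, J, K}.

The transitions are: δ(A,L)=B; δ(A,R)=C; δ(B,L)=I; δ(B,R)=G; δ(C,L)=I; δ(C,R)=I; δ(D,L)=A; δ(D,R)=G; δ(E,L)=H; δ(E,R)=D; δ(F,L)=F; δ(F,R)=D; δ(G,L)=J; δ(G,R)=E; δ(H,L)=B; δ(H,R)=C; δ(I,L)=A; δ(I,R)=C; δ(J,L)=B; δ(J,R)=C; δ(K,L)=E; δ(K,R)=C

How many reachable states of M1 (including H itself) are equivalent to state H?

3

First remove the unreachable states {F,K}; 9 states remain.
Initial partition by acceptance: {A,B,C,H,I,J} | {D,E,G}.
Refine {A,B,C,H,I,J} on symbol R: members go to different blocks, giving {A,C,H,I,J} and {B}.
On input L, block {A,C,H,I,J} splits into {A,H,J} and {C,I}.
On input L, block {C,I} splits into {C} and {I}.
No further refinement is possible. Final partition (5 blocks): {A,H,J} | {D,E,G} | {B} | {C} | {I}.
State H belongs to the block {A,H,J}, which has 3 states.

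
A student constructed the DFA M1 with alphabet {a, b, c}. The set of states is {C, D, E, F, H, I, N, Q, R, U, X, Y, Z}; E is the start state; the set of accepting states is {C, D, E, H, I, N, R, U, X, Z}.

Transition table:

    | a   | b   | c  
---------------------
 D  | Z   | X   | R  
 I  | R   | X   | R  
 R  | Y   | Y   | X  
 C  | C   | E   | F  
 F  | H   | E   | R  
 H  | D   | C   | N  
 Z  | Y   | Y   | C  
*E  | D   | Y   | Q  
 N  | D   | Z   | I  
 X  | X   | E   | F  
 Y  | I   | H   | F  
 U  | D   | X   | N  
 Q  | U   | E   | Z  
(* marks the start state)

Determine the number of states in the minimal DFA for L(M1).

P0 = {C,D,E,H,I,N,R,U,X,Z} | {F,Q,Y}.
Refine {C,D,E,H,I,N,R,U,X,Z} on symbol a: members go to different blocks, giving {C,D,E,H,I,N,U,X} and {R,Z}.
On input a, block {C,D,E,H,I,N,U,X} splits into {C,E,H,N,U,X} and {D,I}.
On input a, block {C,E,H,N,U,X} splits into {E,H,N,U} and {C,X}.
Refine {E,H,N,U} on symbol b: members go to different blocks, giving {H,U} and {N} and {E}.
Split {F,Q,Y} by δ(·,a) → {F,Q} and {Y}.
Stable partition: {H,U} | {F,Q} | {R,Z} | {D,I} | {C,X} | {N} | {E} | {Y} — 8 equivalence classes.

8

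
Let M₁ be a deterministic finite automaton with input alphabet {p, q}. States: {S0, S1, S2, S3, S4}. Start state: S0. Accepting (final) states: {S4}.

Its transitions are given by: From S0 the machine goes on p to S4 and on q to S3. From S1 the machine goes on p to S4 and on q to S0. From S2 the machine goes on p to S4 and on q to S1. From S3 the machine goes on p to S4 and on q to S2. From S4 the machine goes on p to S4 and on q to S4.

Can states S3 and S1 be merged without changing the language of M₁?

All states are reachable from the start state.
P0 = {S4} | {S0,S1,S2,S3}.
No further refinement is possible. Final partition (2 blocks): {S4} | {S0,S1,S2,S3}.
S3 and S1 lie in the same block of the stable partition, so they are equivalent — no string distinguishes them.

Yes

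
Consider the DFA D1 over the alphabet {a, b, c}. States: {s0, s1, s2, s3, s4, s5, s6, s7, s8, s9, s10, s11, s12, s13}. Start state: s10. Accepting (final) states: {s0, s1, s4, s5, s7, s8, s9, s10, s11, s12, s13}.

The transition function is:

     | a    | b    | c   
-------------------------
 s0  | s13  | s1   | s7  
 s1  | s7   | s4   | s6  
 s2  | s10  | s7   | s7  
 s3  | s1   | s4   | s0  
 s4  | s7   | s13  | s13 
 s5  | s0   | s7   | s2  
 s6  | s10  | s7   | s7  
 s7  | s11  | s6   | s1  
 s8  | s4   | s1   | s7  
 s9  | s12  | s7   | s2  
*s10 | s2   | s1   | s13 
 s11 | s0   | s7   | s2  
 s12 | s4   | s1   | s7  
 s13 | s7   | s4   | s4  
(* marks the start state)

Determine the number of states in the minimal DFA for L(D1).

7

Reachable states from the start: {s0,s1,s2,s4,s6,s7,s10,s11,s13}. Unreachable: {s3,s5,s8,s9,s12} — drop them.
Start with accepting vs non-accepting: {s0,s1,s4,s7,s10,s11,s13} | {s2,s6}.
Split {s0,s1,s4,s7,s10,s11,s13} by δ(·,a) → {s0,s1,s4,s7,s11,s13} and {s10}.
Split {s0,s1,s4,s7,s11,s13} by δ(·,b) → {s0,s1,s4,s11,s13} and {s7}.
Refine {s0,s1,s4,s11,s13} on symbol a: members go to different blocks, giving {s1,s4,s13} and {s0,s11}.
On input c, block {s1,s4,s13} splits into {s4,s13} and {s1}.
Refine {s0,s11} on symbol a: members go to different blocks, giving {s0} and {s11}.
The partition is now stable with 7 blocks: {s4,s13} | {s2,s6} | {s10} | {s7} | {s0} | {s1} | {s11}.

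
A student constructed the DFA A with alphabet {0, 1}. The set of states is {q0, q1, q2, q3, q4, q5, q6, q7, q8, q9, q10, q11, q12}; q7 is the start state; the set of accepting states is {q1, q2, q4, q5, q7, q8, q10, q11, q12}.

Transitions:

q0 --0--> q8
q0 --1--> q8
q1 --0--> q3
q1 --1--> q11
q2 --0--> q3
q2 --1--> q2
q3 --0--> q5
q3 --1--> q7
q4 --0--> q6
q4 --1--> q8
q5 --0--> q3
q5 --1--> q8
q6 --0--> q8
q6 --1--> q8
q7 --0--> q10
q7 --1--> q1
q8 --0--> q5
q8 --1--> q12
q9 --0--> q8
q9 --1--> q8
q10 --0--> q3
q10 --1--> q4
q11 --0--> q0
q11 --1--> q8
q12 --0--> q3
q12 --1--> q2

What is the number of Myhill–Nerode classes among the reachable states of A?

8

Reachable states from the start: {q0,q1,q2,q3,q4,q5,q6,q7,q8,q10,q11,q12}. Unreachable: {q9} — drop them.
P0 = {q1,q2,q4,q5,q7,q8,q10,q11,q12} | {q0,q3,q6}.
On input 0, block {q1,q2,q4,q5,q7,q8,q10,q11,q12} splits into {q1,q2,q4,q5,q10,q11,q12} and {q7,q8}.
Split {q1,q2,q4,q5,q10,q11,q12} by δ(·,1) → {q1,q2,q10,q12} and {q4,q5,q11}.
Split {q1,q2,q10,q12} by δ(·,1) → {q1,q10} and {q2,q12}.
Split {q0,q3,q6} by δ(·,0) → {q0,q6} and {q3}.
On input 0, block {q7,q8} splits into {q7} and {q8}.
Refine {q4,q5,q11} on symbol 0: members go to different blocks, giving {q4,q11} and {q5}.
Stable partition: {q1,q10} | {q0,q6} | {q7} | {q4,q11} | {q2,q12} | {q3} | {q8} | {q5} — 8 equivalence classes.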